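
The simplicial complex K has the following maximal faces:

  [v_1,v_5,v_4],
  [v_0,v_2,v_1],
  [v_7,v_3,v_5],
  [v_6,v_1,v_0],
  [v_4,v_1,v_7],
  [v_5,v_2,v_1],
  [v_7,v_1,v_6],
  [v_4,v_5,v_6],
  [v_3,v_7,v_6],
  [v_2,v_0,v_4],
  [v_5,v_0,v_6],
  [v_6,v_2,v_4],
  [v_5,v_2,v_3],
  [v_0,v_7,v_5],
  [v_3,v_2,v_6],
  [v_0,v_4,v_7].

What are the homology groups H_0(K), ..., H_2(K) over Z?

Take the total order v_0 < v_1 < v_2 < v_3 < v_4 < v_5 < v_6 < v_7 on the vertex set. Then K (dimension 2) consists of the simplices:

  0-simplices (8): [v_0], [v_1], [v_2], [v_3], [v_4], [v_5], [v_6], [v_7]
  1-simplices (24): (24 of them)
  2-simplices (16): (16 of them)

so the chain groups are C_0 ≅ Z^8, C_1 ≅ Z^24, C_2 ≅ Z^16.

∂_1: C_1 → C_0 is given by ∂[p,q] = [q] − [p]. For instance
  ∂[v_3,v_7] = [v_7] − [v_3].
The 8×24 boundary matrix has rank 7 and Smith normal form diag(1,1,1,1,1,1,1).

∂_2: C_2 → C_1 acts by ∂[p,q,r] = [q,r] − [p,r] + [p,q]. For instance
  ∂[v_1,v_2,v_5] = [v_2,v_5] − [v_1,v_5] + [v_1,v_2],
  ∂[v_4,v_5,v_6] = [v_5,v_6] − [v_4,v_6] + [v_4,v_5].
The 24×16 boundary matrix has rank 15 and Smith normal form diag(1,1,1,1,1,1,1,1,1,1,1,1,1,1,1).

Now H_k = ker ∂_k / im ∂_{k+1}, so:

  H_0: rank C_0 − rank ∂_1 = 8 − 7 = 1, and the invariant factors of ∂_1 are all 1, so H_0 = Z.
  H_1: rank ker ∂_1 − rank ∂_2 = (24 − 7) − 15 = 2, and the invariant factors of ∂_2 are all 1, so H_1 = Z^2.
  H_2: rank ker ∂_2 − rank ∂_3 = (16 − 15) − 0 = 1, and there is no ∂_3, so H_2 = Z.

H_0 ≅ Z,  H_1 ≅ Z^2,  H_2 ≅ Z.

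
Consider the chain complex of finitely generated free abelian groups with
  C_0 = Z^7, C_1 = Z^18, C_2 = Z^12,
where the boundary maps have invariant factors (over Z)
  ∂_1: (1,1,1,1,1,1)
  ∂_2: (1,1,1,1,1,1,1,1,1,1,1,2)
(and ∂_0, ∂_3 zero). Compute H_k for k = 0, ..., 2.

H_0: b_0 = 7 − 0 − 6 = 1; torsion from ∂_1 factors > 1: none. So H_0 ≅ Z.
H_1: b_1 = 18 − 6 − 12 = 0; torsion from ∂_2 factors > 1: [2]. So H_1 ≅ Z/2Z.
H_2: b_2 = 12 − 12 − 0 = 0; torsion from ∂_3 factors > 1: none. So H_2 ≅ 0.

H_0 ≅ Z,  H_1 ≅ Z/2Z,  H_2 = 0.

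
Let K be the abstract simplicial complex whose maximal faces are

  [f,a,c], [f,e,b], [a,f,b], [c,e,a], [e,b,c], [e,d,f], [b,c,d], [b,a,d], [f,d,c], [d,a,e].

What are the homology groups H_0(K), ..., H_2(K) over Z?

Take the total order a < b < c < d < e < f on the vertex set. Then K (dimension 2) consists of the simplices:

  0-simplices (6): a, b, c, d, e, f
  1-simplices (15): ab, ac, ad, ae, af, bc, bd, be, bf, cd, ce, cf, de, df, ef
  2-simplices (10): abd, abf, ace, acf, ade, bcd, bce, bef, cdf, def

Hence C_0 ≅ Z^6, C_1 ≅ Z^15, C_2 ≅ Z^10.

The boundary map ∂_1: C_1 → C_0 sends each edge [p,q] (with p < q) to q − p.
The 6×15 boundary matrix has rank 5 and Smith normal form diag(1,1,1,1,1).

The boundary map ∂_2: C_2 → C_1 maps a triangle to the signed sum of its edges. For instance
  ∂ade = de − ae + ad,
  ∂ace = ce − ae + ac.
The 15×10 boundary matrix has rank 10 and Smith normal form diag(1,1,1,1,1,1,1,1,1,2).

From H_k ≅ ker(∂_k) / im(∂_{k+1}) we obtain:

  H_0: rank C_0 − rank ∂_1 = 6 − 5 = 1, and the invariant factors of ∂_1 are all 1, so H_0 = Z.
  H_1: rank ker ∂_1 − rank ∂_2 = (15 − 5) − 10 = 0, and ∂_2 has invariant factor 2 > 1, so H_1 = Z_2.
  H_2: rank ker ∂_2 − rank ∂_3 = (10 − 10) − 0 = 0, and there is no ∂_3, so H_2 = 0.

H_0 = Z,  H_1 = Z_2,  H_2 = 0.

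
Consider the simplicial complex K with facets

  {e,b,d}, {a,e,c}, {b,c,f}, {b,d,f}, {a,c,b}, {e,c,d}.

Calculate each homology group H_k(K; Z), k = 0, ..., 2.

H_0 ≅ Z,  H_1 ≅ Z,  H_2 = 0.

Take the total order a < b < c < d < e < f on the vertex set. Then K (dimension 2) consists of the simplices:

  0-simplices (6): a, b, c, d, e, f
  1-simplices (12): ab, ac, ae, bc, bd, be, bf, cd, ce, cf, de, df
  2-simplices (6): abc, ace, bcf, bde, bdf, cde

Hence C_0 ≅ Z^6, C_1 ≅ Z^12, C_2 ≅ Z^6.

Boundary ∂_1: C_1 → C_0 is given by ∂[p,q] = [q] − [p].
The resulting 6×12 matrix has rank 5, and its Smith normal form has invariant factors (1,1,1,1,1).

The boundary map ∂_2: C_2 → C_1 sends each 2-simplex [p,q,r] to [q,r] − [p,r] + [p,q]. For instance
  ∂cde = de − ce + cd,
  ∂bdf = df − bf + bd.
As a 12×6 matrix over Z this has rank 6, with invariant factors (1,1,1,1,1,1).

Computing H_k = (kernel of ∂_k) / (image of ∂_{k+1}):

  H_0: rank C_0 − rank ∂_1 = 6 − 5 = 1, and the invariant factors of ∂_1 are all 1, so H_0 = Z.
  H_1: rank ker ∂_1 − rank ∂_2 = (12 − 5) − 6 = 1, and the invariant factors of ∂_2 are all 1, so H_1 = Z.
  H_2: rank ker ∂_2 − rank ∂_3 = (6 − 6) − 0 = 0, and there is no ∂_3, so H_2 = 0.

As a check, the Euler characteristic is 6 − 12 + 6 = 0, which agrees with 1 − 1 + 0 = 0.
(K is a triangulation of the cylinder S^1 x I.)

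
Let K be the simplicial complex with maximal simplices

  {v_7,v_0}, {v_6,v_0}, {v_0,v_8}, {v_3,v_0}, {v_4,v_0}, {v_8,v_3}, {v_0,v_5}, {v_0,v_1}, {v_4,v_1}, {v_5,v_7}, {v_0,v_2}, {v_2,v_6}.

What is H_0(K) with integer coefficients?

Take the total order v_0 < v_1 < v_2 < v_3 < v_4 < v_5 < v_6 < v_7 < v_8 on the vertex set. Then K (dimension 1) consists of the simplices:

  0-simplices (9): [v_0], [v_1], [v_2], [v_3], [v_4], [v_5], [v_6], [v_7], [v_8]
  1-simplices (12): [v_0,v_1], [v_0,v_2], [v_0,v_3], [v_0,v_4], [v_0,v_5], [v_0,v_6], [v_0,v_7], [v_0,v_8], [v_1,v_4], [v_2,v_6], [v_3,v_8], [v_5,v_7]

Hence C_0 ≅ Z^9, C_1 ≅ Z^12.

Boundary ∂_1: C_1 → C_0 sends each edge [p,q] (with p < q) to q − p. For instance
  ∂[v_0,v_3] = [v_3] − [v_0].
The 9×12 boundary matrix has rank 8 and Smith normal form diag(1,1,1,1,1,1,1,1).

Now H_k = ker ∂_k / im ∂_{k+1}, so:

  H_0: rank C_0 − rank ∂_1 = 9 − 8 = 1, and the invariant factors of ∂_1 are all 1, so H_0 ≅ Z.

H_0 = Z.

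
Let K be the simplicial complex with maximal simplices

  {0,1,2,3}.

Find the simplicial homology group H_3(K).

Take the total order 0 < 1 < 2 < 3 on the vertex set. Then K (dimension 3) consists of the simplices:

  0-simplices (4): [0], [1], [2], [3]
  1-simplices (6): [0,1], [0,2], [0,3], [1,2], [1,3], [2,3]
  2-simplices (4): [0,1,2], [0,1,3], [0,2,3], [1,2,3]
  3-simplices (1): [0,1,2,3]

so the chain groups are C_0 ≅ Z^4, C_1 ≅ Z^6, C_2 ≅ Z^4, C_3 ≅ Z^1.

Boundary ∂_1: C_1 → C_0 maps an edge to its endpoints' difference, ∂[p,q] = q − p.
The 4×6 boundary matrix has rank 3 and Smith normal form diag(1,1,1).

Boundary ∂_2: C_2 → C_1 maps a triangle to the signed sum of its edges. For instance
  ∂[1,2,3] = [2,3] − [1,3] + [1,2],
  ∂[0,1,3] = [1,3] − [0,3] + [0,1].
As a 6×4 matrix over Z this has rank 3, with invariant factors (1,1,1).

The boundary map ∂_3: C_3 → C_2 sends each 3-simplex σ to the alternating sum Σ_i (−1)^i (σ with its i-th vertex removed). For instance
  ∂[0,1,2,3] = [1,2,3] − [0,2,3] + [0,1,3] − [0,1,2].
This gives a 4×1 integer matrix of rank 1; reducing to Smith normal form yields diagonal entries (1).

Computing H_k = (kernel of ∂_k) / (image of ∂_{k+1}):

  H_3: rank ker ∂_3 − rank ∂_4 = (1 − 1) − 0 = 0, and there is no ∂_4, so H_3 = 0.

(K is a triangulation of the 3-simplex.)

H_3 = 0.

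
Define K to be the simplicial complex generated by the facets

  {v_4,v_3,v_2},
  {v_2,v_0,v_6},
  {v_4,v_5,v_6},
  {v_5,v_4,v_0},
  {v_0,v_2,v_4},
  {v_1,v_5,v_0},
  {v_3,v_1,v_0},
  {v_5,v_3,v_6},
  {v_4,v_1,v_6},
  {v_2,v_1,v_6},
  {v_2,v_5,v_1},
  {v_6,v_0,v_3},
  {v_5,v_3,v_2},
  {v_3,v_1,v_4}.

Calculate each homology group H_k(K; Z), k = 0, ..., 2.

Fix the vertex order v_0 < v_1 < v_2 < v_3 < v_4 < v_5 < v_6 and write every simplex with vertices in increasing order. Then dim K = 2 and the simplices of K are:

  0-simplices (7): [v_0], [v_1], [v_2], [v_3], [v_4], [v_5], [v_6]
  1-simplices (21): (21 of them)
  2-simplices (14): (14 of them)

giving chain groups C_0 ≅ Z^7, C_1 ≅ Z^21, C_2 ≅ Z^14.

The boundary map ∂_1: C_1 → C_0 maps an edge to its endpoints' difference, ∂[p,q] = q − p. For instance
  ∂[v_1,v_3] = [v_3] − [v_1].
The 7×21 boundary matrix has rank 6 and Smith normal form diag(1,1,1,1,1,1).

The boundary map ∂_2: C_2 → C_1 maps a triangle to the signed sum of its edges. For instance
  ∂[v_0,v_1,v_3] = [v_1,v_3] − [v_0,v_3] + [v_0,v_1],
  ∂[v_3,v_5,v_6] = [v_5,v_6] − [v_3,v_6] + [v_3,v_5].
The resulting 21×14 matrix has rank 13, and its Smith normal form has invariant factors (1,1,1,1,1,1,1,1,1,1,1,1,1).

Computing H_k = (kernel of ∂_k) / (image of ∂_{k+1}):

  H_0: rank C_0 − rank ∂_1 = 7 − 6 = 1, and the invariant factors of ∂_1 are all 1, so H_0 = Z.
  H_1: rank ker ∂_1 − rank ∂_2 = (21 − 6) − 13 = 2, and the invariant factors of ∂_2 are all 1, so H_1 = Z^2.
  H_2: rank ker ∂_2 − rank ∂_3 = (14 − 13) − 0 = 1, and there is no ∂_3, so H_2 = Z.

H_0 = Z,  H_1 = Z^2,  H_2 = Z.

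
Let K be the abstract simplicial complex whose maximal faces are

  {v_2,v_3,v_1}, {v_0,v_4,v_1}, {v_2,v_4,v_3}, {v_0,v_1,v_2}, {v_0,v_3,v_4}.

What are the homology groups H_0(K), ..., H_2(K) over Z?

K has 5 vertices, 10 edges, 5 triangles.
rank ∂_0 = 0, rank ∂_1 = 4 ⇒ b_0 = 5 − 0 − 4 = 1; all invariant factors of ∂_1 are 1 so no torsion. So H_0 ≅ Z.
rank ∂_1 = 4, rank ∂_2 = 5 ⇒ b_1 = 10 − 4 − 5 = 1; all invariant factors of ∂_2 are 1 so no torsion. So H_1 ≅ Z.
rank ∂_2 = 5, rank ∂_3 = 0 ⇒ b_2 = 5 − 5 − 0 = 0. So H_2 ≅ 0.

H_0 ≅ Z,  H_1 ≅ Z,  H_2 = 0.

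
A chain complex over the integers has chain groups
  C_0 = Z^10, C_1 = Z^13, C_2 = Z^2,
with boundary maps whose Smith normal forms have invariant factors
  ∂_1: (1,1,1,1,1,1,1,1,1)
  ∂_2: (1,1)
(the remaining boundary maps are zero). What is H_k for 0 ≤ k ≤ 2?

H_0: b_0 = 10 − 0 − 9 = 1; torsion from ∂_1 factors > 1: none. So H_0 = Z.
H_1: b_1 = 13 − 9 − 2 = 2; torsion from ∂_2 factors > 1: none. So H_1 = Z^2.
H_2: b_2 = 2 − 2 − 0 = 0; torsion from ∂_3 factors > 1: none. So H_2 = 0.

H_0 = Z,  H_1 = Z^2,  H_2 = 0.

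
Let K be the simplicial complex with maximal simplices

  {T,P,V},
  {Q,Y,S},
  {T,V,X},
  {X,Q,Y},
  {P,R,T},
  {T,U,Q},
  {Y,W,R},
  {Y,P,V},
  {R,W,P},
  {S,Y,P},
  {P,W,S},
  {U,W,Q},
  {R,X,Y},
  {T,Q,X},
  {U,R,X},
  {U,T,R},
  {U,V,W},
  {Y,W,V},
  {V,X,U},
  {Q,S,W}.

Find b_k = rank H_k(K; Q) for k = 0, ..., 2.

Fix the vertex order P < Q < R < S < T < U < V < W < X < Y and write every simplex with vertices in increasing order. Then dim K = 2 and the simplices of K are:

  0-simplices (10): P, Q, R, S, T, U, V, W, X, Y
  1-simplices (30): PR, PS, PT, PV, PW, PY, QS, QT, QU, QW, QX, QY, RT, RU, RW, RX, RY, SW, SY, TU, TV, TX, UV, UW, UX, VW, VX, VY, WY, XY
  2-simplices (20): PRT, PRW, PSW, PSY, PTV, PVY, QSW, QSY, QTU, QTX, QUW, QXY, RTU, RUX, RWY, RXY, TVX, UVW, UVX, VWY

Hence C_0 ≅ Z^10, C_1 ≅ Z^30, C_2 ≅ Z^20.

The boundary map ∂_1: C_1 → C_0 maps an edge to its endpoints' difference, ∂[p,q] = q − p.
As a 10×30 matrix over Z this has rank 9, with invariant factors (1,1,1,1,1,1,1,1,1).

∂_2: C_2 → C_1 acts by ∂[p,q,r] = [q,r] − [p,r] + [p,q]. For instance
  ∂PSY = SY − PY + PS,
  ∂QUW = UW − QW + QU.
The resulting 30×20 matrix has rank 20, and its Smith normal form has invariant factors (1,1,1,1,1,1,1,1,1,1,1,1,1,1,1,1,1,1,1,2).

From H_k ≅ ker(∂_k) / im(∂_{k+1}) we obtain:

  H_0: rank C_0 − rank ∂_1 = 10 − 9 = 1, and the invariant factors of ∂_1 are all 1, so H_0 ≅ Z.
  H_1: rank ker ∂_1 − rank ∂_2 = (30 − 9) − 20 = 1, and ∂_2 has invariant factor 2 > 1, so H_1 ≅ Z ⊕ Z/2Z.
  H_2: rank ker ∂_2 − rank ∂_3 = (20 − 20) − 0 = 0, and there is no ∂_3, so H_2 ≅ 0.

(K is a triangulation of the Klein bottle.)

Hence the Betti numbers are b_0 = 1, b_1 = 1, b_2 = 0.

b_0 = 1, b_1 = 1, b_2 = 0.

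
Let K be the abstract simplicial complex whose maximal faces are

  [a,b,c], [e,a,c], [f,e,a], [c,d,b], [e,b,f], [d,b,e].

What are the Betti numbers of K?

b_0 = 1, b_1 = 1, b_2 = 0.

We work with the vertex ordering a < b < c < d < e < f. The simplices of K, each written with vertices in increasing order, are:

  0-simplices (6): a, b, c, d, e, f
  1-simplices (12): ab, ac, ae, af, bc, bd, be, bf, cd, ce, de, ef
  2-simplices (6): abc, ace, aef, bcd, bde, bef

giving chain groups C_0 ≅ Z^6, C_1 ≅ Z^12, C_2 ≅ Z^6.

∂_1: C_1 → C_0 maps an edge to its endpoints' difference, ∂[p,q] = q − p. For instance
  ∂ef = f − e.
The 6×12 boundary matrix has rank 5 and Smith normal form diag(1,1,1,1,1).

∂_2: C_2 → C_1 sends each 2-simplex [p,q,r] to [q,r] − [p,r] + [p,q]. For instance
  ∂bef = ef − bf + be,
  ∂ace = ce − ae + ac.
The 12×6 boundary matrix has rank 6 and Smith normal form diag(1,1,1,1,1,1).

From H_k ≅ ker(∂_k) / im(∂_{k+1}) we obtain:

  H_0: rank C_0 − rank ∂_1 = 6 − 5 = 1, and the invariant factors of ∂_1 are all 1, so H_0 = Z.
  H_1: rank ker ∂_1 − rank ∂_2 = (12 − 5) − 6 = 1, and the invariant factors of ∂_2 are all 1, so H_1 = Z.
  H_2: rank ker ∂_2 − rank ∂_3 = (6 − 6) − 0 = 0, and there is no ∂_3, so H_2 = 0.

(K is a triangulation of the cylinder S^1 x I.)

Hence the Betti numbers are b_0 = 1, b_1 = 1, b_2 = 0.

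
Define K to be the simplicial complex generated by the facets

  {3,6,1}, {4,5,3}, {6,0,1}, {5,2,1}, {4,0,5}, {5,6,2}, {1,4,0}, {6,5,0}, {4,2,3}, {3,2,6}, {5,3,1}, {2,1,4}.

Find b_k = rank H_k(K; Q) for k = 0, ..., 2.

b_0 = 1, b_1 = 0, b_2 = 0.

Take the total order 0 < 1 < 2 < 3 < 4 < 5 < 6 on the vertex set. Then K (dimension 2) consists of the simplices:

  0-simplices (7): [0], [1], [2], [3], [4], [5], [6]
  1-simplices (18): [0,1], [0,4], [0,5], [0,6], [1,2], [1,3], [1,4], [1,5], [1,6], [2,3], [2,4], [2,5], [2,6], [3,4], [3,5], [3,6], [4,5], [5,6]
  2-simplices (12): [0,1,4], [0,1,6], [0,4,5], [0,5,6], [1,2,4], [1,2,5], [1,3,5], [1,3,6], [2,3,4], [2,3,6], [2,5,6], [3,4,5]

Hence C_0 ≅ Z^7, C_1 ≅ Z^18, C_2 ≅ Z^12.

∂_1: C_1 → C_0 maps an edge to its endpoints' difference, ∂[p,q] = q − p.
The 7×18 boundary matrix has rank 6 and Smith normal form diag(1,1,1,1,1,1).

The boundary map ∂_2: C_2 → C_1 maps a triangle to the signed sum of its edges. For instance
  ∂[2,3,4] = [3,4] − [2,4] + [2,3],
  ∂[0,1,4] = [1,4] − [0,4] + [0,1].
As a 18×12 matrix over Z this has rank 12, with invariant factors (1,1,1,1,1,1,1,1,1,1,1,2).

From H_k ≅ ker(∂_k) / im(∂_{k+1}) we obtain:

  H_0: rank C_0 − rank ∂_1 = 7 − 6 = 1, and the invariant factors of ∂_1 are all 1, so H_0 ≅ Z.
  H_1: rank ker ∂_1 − rank ∂_2 = (18 − 6) − 12 = 0, and ∂_2 has invariant factor 2 > 1, so H_1 ≅ Z/2Z.
  H_2: rank ker ∂_2 − rank ∂_3 = (12 − 12) − 0 = 0, and there is no ∂_3, so H_2 ≅ 0.

As a check, the Euler characteristic is 7 − 18 + 12 = 1, which agrees with 1 − 0 + 0 = 1.

Hence the Betti numbers are b_0 = 1, b_1 = 0, b_2 = 0.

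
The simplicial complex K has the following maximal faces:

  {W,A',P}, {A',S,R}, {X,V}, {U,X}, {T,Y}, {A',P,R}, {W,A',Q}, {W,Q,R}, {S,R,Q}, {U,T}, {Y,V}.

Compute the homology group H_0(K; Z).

Take the total order P < Q < R < S < T < U < V < W < X < Y < A' on the vertex set. Then K (dimension 2) consists of the simplices:

  0-simplices (11): [P], [Q], [R], [S], [T], [U], [V], [W], [X], [Y], [A']
  1-simplices (17): [P,R], [P,W], [P,A'], [Q,R], [Q,S], [Q,W], [Q,A'], [R,S], [R,W], [R,A'], [S,A'], [T,U], [T,Y], [U,X], [V,X], [V,Y], [W,A']
  2-simplices (6): [P,R,A'], [P,W,A'], [Q,R,S], [Q,R,W], [Q,W,A'], [R,S,A']

Hence C_0 ≅ Z^11, C_1 ≅ Z^17, C_2 ≅ Z^6.

Boundary ∂_1: C_1 → C_0 is given by ∂[p,q] = [q] − [p].
The 11×17 boundary matrix has rank 9 and Smith normal form diag(1,1,1,1,1,1,1,1,1).

Boundary ∂_2: C_2 → C_1 acts by ∂[p,q,r] = [q,r] − [p,r] + [p,q]. For instance
  ∂[Q,W,A'] = [W,A'] − [Q,A'] + [Q,W],
  ∂[Q,R,S] = [R,S] − [Q,S] + [Q,R].
This gives a 17×6 integer matrix of rank 6; reducing to Smith normal form yields diagonal entries (1,1,1,1,1,1).

Computing H_k = (kernel of ∂_k) / (image of ∂_{k+1}):

  H_0: rank C_0 − rank ∂_1 = 11 − 9 = 2, and the invariant factors of ∂_1 are all 1, so H_0 ≅ Z^2.

H_0 ≅ Z^2.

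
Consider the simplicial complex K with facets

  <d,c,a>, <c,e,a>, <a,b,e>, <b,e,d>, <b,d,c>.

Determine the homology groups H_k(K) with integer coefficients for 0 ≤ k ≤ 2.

Fix the vertex order a < b < c < d < e and write every simplex with vertices in increasing order. Then dim K = 2 and the simplices of K are:

  0-simplices (5): a, b, c, d, e
  1-simplices (10): ab, ac, ad, ae, bc, bd, be, cd, ce, de
  2-simplices (5): abe, acd, ace, bcd, bde

giving chain groups C_0 ≅ Z^5, C_1 ≅ Z^10, C_2 ≅ Z^5.

Boundary ∂_1: C_1 → C_0 is given by ∂[p,q] = [q] − [p].
The resulting 5×10 matrix has rank 4, and its Smith normal form has invariant factors (1,1,1,1).

The boundary map ∂_2: C_2 → C_1 sends each 2-simplex [p,q,r] to [q,r] − [p,r] + [p,q]. For instance
  ∂bde = de − be + bd,
  ∂abe = be − ae + ab.
The resulting 10×5 matrix has rank 5, and its Smith normal form has invariant factors (1,1,1,1,1).

Computing H_k = (kernel of ∂_k) / (image of ∂_{k+1}):

  H_0: rank C_0 − rank ∂_1 = 5 − 4 = 1, and the invariant factors of ∂_1 are all 1, so H_0 ≅ Z.
  H_1: rank ker ∂_1 − rank ∂_2 = (10 − 4) − 5 = 1, and the invariant factors of ∂_2 are all 1, so H_1 ≅ Z.
  H_2: rank ker ∂_2 − rank ∂_3 = (5 − 5) − 0 = 0, and there is no ∂_3, so H_2 ≅ 0.

As a check, the Euler characteristic is 5 − 10 + 5 = 0, which agrees with 1 − 1 + 0 = 0.

H_0 = Z,  H_1 = Z,  H_2 = 0.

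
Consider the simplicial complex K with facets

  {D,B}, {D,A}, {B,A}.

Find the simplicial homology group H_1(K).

H_1 ≅ Z.

Fix the vertex order A < B < D and write every simplex with vertices in increasing order. Then dim K = 1 and the simplices of K are:

  0-simplices (3): A, B, D
  1-simplices (3): AB, AD, BD

giving chain groups C_0 ≅ Z^3, C_1 ≅ Z^3.

The boundary map ∂_1: C_1 → C_0 maps an edge to its endpoints' difference, ∂[p,q] = q − p. For instance
  ∂AD = D − A.
The resulting 3×3 matrix has rank 2, and its Smith normal form has invariant factors (1,1).

Reading off H_k = ker ∂_k / im ∂_{k+1}:

  H_1: rank ker ∂_1 − rank ∂_2 = (3 − 2) − 0 = 1, and there is no ∂_2, so H_1 = Z.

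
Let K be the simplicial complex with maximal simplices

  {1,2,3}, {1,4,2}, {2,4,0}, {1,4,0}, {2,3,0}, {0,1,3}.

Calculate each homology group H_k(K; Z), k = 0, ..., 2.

Order the vertices as 0 < 1 < 2 < 3 < 4. Listing each simplex with vertices in this order, K has dimension 2 with simplices:

  0-simplices (5): [0], [1], [2], [3], [4]
  1-simplices (9): [0,1], [0,2], [0,3], [0,4], [1,2], [1,3], [1,4], [2,3], [2,4]
  2-simplices (6): [0,1,3], [0,1,4], [0,2,3], [0,2,4], [1,2,3], [1,2,4]

giving chain groups C_0 ≅ Z^5, C_1 ≅ Z^9, C_2 ≅ Z^6.

The boundary map ∂_1: C_1 → C_0 is given by ∂[p,q] = [q] − [p].
The 5×9 boundary matrix has rank 4 and Smith normal form diag(1,1,1,1).

Boundary ∂_2: C_2 → C_1 maps a triangle to the signed sum of its edges. For instance
  ∂[0,2,3] = [2,3] − [0,3] + [0,2],
  ∂[0,1,3] = [1,3] − [0,3] + [0,1].
This gives a 9×6 integer matrix of rank 5; reducing to Smith normal form yields diagonal entries (1,1,1,1,1).

Reading off H_k = ker ∂_k / im ∂_{k+1}:

  H_0: rank C_0 − rank ∂_1 = 5 − 4 = 1, and the invariant factors of ∂_1 are all 1, so H_0 = Z.
  H_1: rank ker ∂_1 − rank ∂_2 = (9 − 4) − 5 = 0, and the invariant factors of ∂_2 are all 1, so H_1 = 0.
  H_2: rank ker ∂_2 − rank ∂_3 = (6 − 5) − 0 = 1, and there is no ∂_3, so H_2 = Z.

H_0 ≅ Z,  H_1 = 0,  H_2 ≅ Z.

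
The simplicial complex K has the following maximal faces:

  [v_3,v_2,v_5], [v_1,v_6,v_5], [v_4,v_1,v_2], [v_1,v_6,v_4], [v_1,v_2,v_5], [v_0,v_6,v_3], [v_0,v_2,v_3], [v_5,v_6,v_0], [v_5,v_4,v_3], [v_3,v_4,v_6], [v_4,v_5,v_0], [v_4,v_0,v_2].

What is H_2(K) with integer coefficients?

H_2 = 0.

K has 7 vertices, 18 edges, 12 triangles.
rank ∂_2 = 12, rank ∂_3 = 0 ⇒ b_2 = 12 − 12 − 0 = 0. So H_2 ≅ 0.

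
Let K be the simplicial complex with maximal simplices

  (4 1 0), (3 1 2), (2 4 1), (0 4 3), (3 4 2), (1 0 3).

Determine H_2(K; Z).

H_2 ≅ Z.

Take the total order 0 < 1 < 2 < 3 < 4 on the vertex set. Then K (dimension 2) consists of the simplices:

  0-simplices (5): [0], [1], [2], [3], [4]
  1-simplices (9): [0,1], [0,3], [0,4], [1,2], [1,3], [1,4], [2,3], [2,4], [3,4]
  2-simplices (6): [0,1,3], [0,1,4], [0,3,4], [1,2,3], [1,2,4], [2,3,4]

Hence C_0 ≅ Z^5, C_1 ≅ Z^9, C_2 ≅ Z^6.

Boundary ∂_1: C_1 → C_0 is given by ∂[p,q] = [q] − [p].
This gives a 5×9 integer matrix of rank 4; reducing to Smith normal form yields diagonal entries (1,1,1,1).

∂_2: C_2 → C_1 sends each 2-simplex [p,q,r] to [q,r] − [p,r] + [p,q]. For instance
  ∂[0,3,4] = [3,4] − [0,4] + [0,3],
  ∂[1,2,4] = [2,4] − [1,4] + [1,2].
The 9×6 boundary matrix has rank 5 and Smith normal form diag(1,1,1,1,1).

Now H_k = ker ∂_k / im ∂_{k+1}, so:

  H_2: rank ker ∂_2 − rank ∂_3 = (6 − 5) − 0 = 1, and there is no ∂_3, so H_2 = Z.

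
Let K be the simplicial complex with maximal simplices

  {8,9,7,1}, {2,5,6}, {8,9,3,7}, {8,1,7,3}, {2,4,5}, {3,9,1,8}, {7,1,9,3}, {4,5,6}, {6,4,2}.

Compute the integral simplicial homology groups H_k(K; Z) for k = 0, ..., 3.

H_0 = Z^2,  H_1 = 0,  H_2 = Z,  H_3 = Z.

Order the vertices as 1 < 2 < 3 < 4 < 5 < 6 < 7 < 8 < 9. Listing each simplex with vertices in this order, K has dimension 3 with simplices:

  0-simplices (9): [1], [2], [3], [4], [5], [6], [7], [8], [9]
  1-simplices (16): [1,3], [1,7], [1,8], [1,9], [2,4], [2,5], [2,6], [3,7], [3,8], [3,9], [4,5], [4,6], [5,6], [7,8], [7,9], [8,9]
  2-simplices (14): [1,3,7], [1,3,8], [1,3,9], [1,7,8], [1,7,9], [1,8,9], [2,4,5], [2,4,6], [2,5,6], [3,7,8], [3,7,9], [3,8,9], [4,5,6], [7,8,9]
  3-simplices (5): [1,3,7,8], [1,3,7,9], [1,3,8,9], [1,7,8,9], [3,7,8,9]

so the chain groups are C_0 ≅ Z^9, C_1 ≅ Z^16, C_2 ≅ Z^14, C_3 ≅ Z^5.

The boundary map ∂_1: C_1 → C_0 is given by ∂[p,q] = [q] − [p].
This gives a 9×16 integer matrix of rank 7; reducing to Smith normal form yields diagonal entries (1,1,1,1,1,1,1).

The boundary map ∂_2: C_2 → C_1 sends each 2-simplex [p,q,r] to [q,r] − [p,r] + [p,q]. For instance
  ∂[1,3,8] = [3,8] − [1,8] + [1,3],
  ∂[1,7,8] = [7,8] − [1,8] + [1,7].
The resulting 16×14 matrix has rank 9, and its Smith normal form has invariant factors (1,1,1,1,1,1,1,1,1).

∂_3: C_3 → C_2 sends each 3-simplex σ to the alternating sum Σ_i (−1)^i (σ with its i-th vertex removed). For instance
  ∂[1,3,7,9] = [3,7,9] − [1,7,9] + [1,3,9] − [1,3,7],
  ∂[1,3,7,8] = [3,7,8] − [1,7,8] + [1,3,8] − [1,3,7].
The resulting 14×5 matrix has rank 4, and its Smith normal form has invariant factors (1,1,1,1).

From H_k ≅ ker(∂_k) / im(∂_{k+1}) we obtain:

  H_0: rank C_0 − rank ∂_1 = 9 − 7 = 2, and the invariant factors of ∂_1 are all 1, so H_0 ≅ Z^2.
  H_1: rank ker ∂_1 − rank ∂_2 = (16 − 7) − 9 = 0, and the invariant factors of ∂_2 are all 1, so H_1 ≅ 0.
  H_2: rank ker ∂_2 − rank ∂_3 = (14 − 9) − 4 = 1, and the invariant factors of ∂_3 are all 1, so H_2 ≅ Z.
  H_3: rank ker ∂_3 − rank ∂_4 = (5 − 4) − 0 = 1, and there is no ∂_4, so H_3 ≅ Z.

As a check, the Euler characteristic is 9 − 16 + 14 − 5 = 2, which agrees with 2 − 0 + 1 − 1 = 2.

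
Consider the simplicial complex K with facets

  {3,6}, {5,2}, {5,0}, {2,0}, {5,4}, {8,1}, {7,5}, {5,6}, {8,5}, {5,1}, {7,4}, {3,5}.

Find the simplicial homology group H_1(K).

H_1 ≅ Z^4.

Fix the vertex order 0 < 1 < 2 < 3 < 4 < 5 < 6 < 7 < 8 and write every simplex with vertices in increasing order. Then dim K = 1 and the simplices of K are:

  0-simplices (9): [0], [1], [2], [3], [4], [5], [6], [7], [8]
  1-simplices (12): [0,2], [0,5], [1,5], [1,8], [2,5], [3,5], [3,6], [4,5], [4,7], [5,6], [5,7], [5,8]

so the chain groups are C_0 ≅ Z^9, C_1 ≅ Z^12.

The boundary map ∂_1: C_1 → C_0 maps an edge to its endpoints' difference, ∂[p,q] = q − p. For instance
  ∂[2,5] = [5] − [2].
This gives a 9×12 integer matrix of rank 8; reducing to Smith normal form yields diagonal entries (1,1,1,1,1,1,1,1).

Now H_k = ker ∂_k / im ∂_{k+1}, so:

  H_1: rank ker ∂_1 − rank ∂_2 = (12 − 8) − 0 = 4, and there is no ∂_2, so H_1 ≅ Z^4.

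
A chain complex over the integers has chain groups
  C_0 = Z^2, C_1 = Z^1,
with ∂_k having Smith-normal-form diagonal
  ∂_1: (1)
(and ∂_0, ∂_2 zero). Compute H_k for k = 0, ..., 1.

H_0 ≅ Z,  H_1 = 0.

H_0: b_0 = 2 − 0 − 1 = 1; torsion from ∂_1 factors > 1: none. So H_0 ≅ Z.
H_1: b_1 = 1 − 1 − 0 = 0; torsion from ∂_2 factors > 1: none. So H_1 ≅ 0.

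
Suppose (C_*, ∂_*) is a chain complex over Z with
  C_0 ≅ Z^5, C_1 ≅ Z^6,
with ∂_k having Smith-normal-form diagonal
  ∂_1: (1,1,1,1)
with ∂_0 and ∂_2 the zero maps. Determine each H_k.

H_0 ≅ Z,  H_1 ≅ Z^2.

H_0: b_0 = 5 − 0 − 4 = 1; torsion from ∂_1 factors > 1: none. So H_0 ≅ Z.
H_1: b_1 = 6 − 4 − 0 = 2; torsion from ∂_2 factors > 1: none. So H_1 ≅ Z^2.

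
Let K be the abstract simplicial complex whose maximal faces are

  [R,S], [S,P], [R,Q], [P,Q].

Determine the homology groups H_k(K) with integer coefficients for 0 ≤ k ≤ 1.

H_0 = Z,  H_1 = Z.

Take the total order P < Q < R < S on the vertex set. Then K (dimension 1) consists of the simplices:

  0-simplices (4): P, Q, R, S
  1-simplices (4): PQ, PS, QR, RS

Hence C_0 ≅ Z^4, C_1 ≅ Z^4.

Boundary ∂_1: C_1 → C_0 maps an edge to its endpoints' difference, ∂[p,q] = q − p. For instance
  ∂PQ = Q − P.
This gives a 4×4 integer matrix of rank 3; reducing to Smith normal form yields diagonal entries (1,1,1).

Now H_k = ker ∂_k / im ∂_{k+1}, so:

  H_0: rank C_0 − rank ∂_1 = 4 − 3 = 1, and the invariant factors of ∂_1 are all 1, so H_0 = Z.
  H_1: rank ker ∂_1 − rank ∂_2 = (4 − 3) − 0 = 1, and there is no ∂_2, so H_1 = Z.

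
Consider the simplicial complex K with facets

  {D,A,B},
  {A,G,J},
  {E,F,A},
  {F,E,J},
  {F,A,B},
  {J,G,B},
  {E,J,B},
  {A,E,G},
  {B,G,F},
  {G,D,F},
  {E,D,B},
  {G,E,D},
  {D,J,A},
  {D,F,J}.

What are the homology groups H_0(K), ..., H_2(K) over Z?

H_0 = Z,  H_1 = Z^2,  H_2 = Z.

Fix the vertex order A < B < D < E < F < G < J and write every simplex with vertices in increasing order. Then dim K = 2 and the simplices of K are:

  0-simplices (7): A, B, D, E, F, G, J
  1-simplices (21): AB, AD, AE, AF, AG, AJ, BD, BE, BF, BG, BJ, DE, DF, DG, DJ, EF, EG, EJ, FG, FJ, GJ
  2-simplices (14): ABD, ABF, ADJ, AEF, AEG, AGJ, BDE, BEJ, BFG, BGJ, DEG, DFG, DFJ, EFJ

so the chain groups are C_0 ≅ Z^7, C_1 ≅ Z^21, C_2 ≅ Z^14.

The boundary map ∂_1: C_1 → C_0 sends each edge [p,q] (with p < q) to q − p.
The 7×21 boundary matrix has rank 6 and Smith normal form diag(1,1,1,1,1,1).

∂_2: C_2 → C_1 acts by ∂[p,q,r] = [q,r] − [p,r] + [p,q]. For instance
  ∂DFG = FG − DG + DF,
  ∂ABF = BF − AF + AB.
As a 21×14 matrix over Z this has rank 13, with invariant factors (1,1,1,1,1,1,1,1,1,1,1,1,1).

Computing H_k = (kernel of ∂_k) / (image of ∂_{k+1}):

  H_0: rank C_0 − rank ∂_1 = 7 − 6 = 1, and the invariant factors of ∂_1 are all 1, so H_0 = Z.
  H_1: rank ker ∂_1 − rank ∂_2 = (21 − 6) − 13 = 2, and the invariant factors of ∂_2 are all 1, so H_1 = Z^2.
  H_2: rank ker ∂_2 − rank ∂_3 = (14 − 13) − 0 = 1, and there is no ∂_3, so H_2 = Z.

As a check, the Euler characteristic is 7 − 21 + 14 = 0, which agrees with 1 − 2 + 1 = 0.
(K is a triangulation of the torus T^2.)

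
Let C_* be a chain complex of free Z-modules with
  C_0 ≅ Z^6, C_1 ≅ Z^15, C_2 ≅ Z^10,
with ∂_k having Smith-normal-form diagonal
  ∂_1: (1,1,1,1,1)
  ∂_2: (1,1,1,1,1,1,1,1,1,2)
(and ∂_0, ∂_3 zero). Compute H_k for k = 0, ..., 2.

H_0 = Z,  H_1 = Z/2,  H_2 = 0.

H_0: b_0 = 6 − 0 − 5 = 1; torsion from ∂_1 factors > 1: none. So H_0 = Z.
H_1: b_1 = 15 − 5 − 10 = 0; torsion from ∂_2 factors > 1: [2]. So H_1 = Z/2.
H_2: b_2 = 10 − 10 − 0 = 0; torsion from ∂_3 factors > 1: none. So H_2 = 0.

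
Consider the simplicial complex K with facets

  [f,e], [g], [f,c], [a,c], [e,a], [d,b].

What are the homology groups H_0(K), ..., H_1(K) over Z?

H_0 = Z^3,  H_1 = Z.

Take the total order a < b < c < d < e < f < g on the vertex set. Then K (dimension 1) consists of the simplices:

  0-simplices (7): a, b, c, d, e, f, g
  1-simplices (5): ac, ae, bd, cf, ef

Hence C_0 ≅ Z^7, C_1 ≅ Z^5.

Boundary ∂_1: C_1 → C_0 is given by ∂[p,q] = [q] − [p].
The 7×5 boundary matrix has rank 4 and Smith normal form diag(1,1,1,1).

Now H_k = ker ∂_k / im ∂_{k+1}, so:

  H_0: rank C_0 − rank ∂_1 = 7 − 4 = 3, and the invariant factors of ∂_1 are all 1, so H_0 = Z^3.
  H_1: rank ker ∂_1 − rank ∂_2 = (5 − 4) − 0 = 1, and there is no ∂_2, so H_1 = Z.

As a check, the Euler characteristic is 7 − 5 = 2, which agrees with 3 − 1 = 2.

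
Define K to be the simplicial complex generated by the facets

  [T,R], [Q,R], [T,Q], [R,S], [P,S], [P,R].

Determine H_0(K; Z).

K has 5 vertices, 6 edges.
rank ∂_0 = 0, rank ∂_1 = 4 ⇒ b_0 = 5 − 0 − 4 = 1; all invariant factors of ∂_1 are 1 so no torsion. So H_0 ≅ Z.

H_0 ≅ Z.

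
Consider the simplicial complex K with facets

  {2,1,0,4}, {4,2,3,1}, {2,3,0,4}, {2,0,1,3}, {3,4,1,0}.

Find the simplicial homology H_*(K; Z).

H_0 ≅ Z,  H_1 = 0,  H_2 = 0,  H_3 ≅ Z.

We work with the vertex ordering 0 < 1 < 2 < 3 < 4. The simplices of K, each written with vertices in increasing order, are:

  0-simplices (5): [0], [1], [2], [3], [4]
  1-simplices (10): [0,1], [0,2], [0,3], [0,4], [1,2], [1,3], [1,4], [2,3], [2,4], [3,4]
  2-simplices (10): [0,1,2], [0,1,3], [0,1,4], [0,2,3], [0,2,4], [0,3,4], [1,2,3], [1,2,4], [1,3,4], [2,3,4]
  3-simplices (5): [0,1,2,3], [0,1,2,4], [0,1,3,4], [0,2,3,4], [1,2,3,4]

Hence C_0 ≅ Z^5, C_1 ≅ Z^10, C_2 ≅ Z^10, C_3 ≅ Z^5.

Boundary ∂_1: C_1 → C_0 sends each edge [p,q] (with p < q) to q − p. For instance
  ∂[0,2] = [2] − [0].
This gives a 5×10 integer matrix of rank 4; reducing to Smith normal form yields diagonal entries (1,1,1,1).

Boundary ∂_2: C_2 → C_1 acts by ∂[p,q,r] = [q,r] − [p,r] + [p,q]. For instance
  ∂[0,2,4] = [2,4] − [0,4] + [0,2],
  ∂[1,2,4] = [2,4] − [1,4] + [1,2].
The resulting 10×10 matrix has rank 6, and its Smith normal form has invariant factors (1,1,1,1,1,1).

Boundary ∂_3: C_3 → C_2 sends each 3-simplex σ to the alternating sum Σ_i (−1)^i (σ with its i-th vertex removed). For instance
  ∂[0,2,3,4] = [2,3,4] − [0,3,4] + [0,2,4] − [0,2,3],
  ∂[0,1,3,4] = [1,3,4] − [0,3,4] + [0,1,4] − [0,1,3].
The resulting 10×5 matrix has rank 4, and its Smith normal form has invariant factors (1,1,1,1).

Reading off H_k = ker ∂_k / im ∂_{k+1}:

  H_0: rank C_0 − rank ∂_1 = 5 − 4 = 1, and the invariant factors of ∂_1 are all 1, so H_0 = Z.
  H_1: rank ker ∂_1 − rank ∂_2 = (10 − 4) − 6 = 0, and the invariant factors of ∂_2 are all 1, so H_1 = 0.
  H_2: rank ker ∂_2 − rank ∂_3 = (10 − 6) − 4 = 0, and the invariant factors of ∂_3 are all 1, so H_2 = 0.
  H_3: rank ker ∂_3 − rank ∂_4 = (5 − 4) − 0 = 1, and there is no ∂_4, so H_3 = Z.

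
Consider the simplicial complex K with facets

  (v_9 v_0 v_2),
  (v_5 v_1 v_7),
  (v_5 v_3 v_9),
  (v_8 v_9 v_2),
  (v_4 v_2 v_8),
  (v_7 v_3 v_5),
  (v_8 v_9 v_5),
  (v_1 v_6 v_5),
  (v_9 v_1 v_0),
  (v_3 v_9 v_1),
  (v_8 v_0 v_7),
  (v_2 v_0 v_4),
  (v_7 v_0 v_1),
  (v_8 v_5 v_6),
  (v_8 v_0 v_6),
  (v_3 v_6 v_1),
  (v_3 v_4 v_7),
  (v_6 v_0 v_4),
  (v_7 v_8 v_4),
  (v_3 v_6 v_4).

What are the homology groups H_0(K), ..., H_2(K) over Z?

H_0 = Z,  H_1 = Z ⊕ Z/2Z,  H_2 = 0.

Fix the vertex order v_0 < v_1 < v_2 < v_3 < v_4 < v_5 < v_6 < v_7 < v_8 < v_9 and write every simplex with vertices in increasing order. Then dim K = 2 and the simplices of K are:

  0-simplices (10): [v_0], [v_1], [v_2], [v_3], [v_4], [v_5], [v_6], [v_7], [v_8], [v_9]
  1-simplices (30): (30 of them)
  2-simplices (20): (20 of them)

Hence C_0 ≅ Z^10, C_1 ≅ Z^30, C_2 ≅ Z^20.

Boundary ∂_1: C_1 → C_0 maps an edge to its endpoints' difference, ∂[p,q] = q − p. For instance
  ∂[v_0,v_7] = [v_7] − [v_0].
The 10×30 boundary matrix has rank 9 and Smith normal form diag(1,1,1,1,1,1,1,1,1).

∂_2: C_2 → C_1 sends each 2-simplex [p,q,r] to [q,r] − [p,r] + [p,q]. For instance
  ∂[v_3,v_4,v_7] = [v_4,v_7] − [v_3,v_7] + [v_3,v_4],
  ∂[v_3,v_4,v_6] = [v_4,v_6] − [v_3,v_6] + [v_3,v_4].
As a 30×20 matrix over Z this has rank 20, with invariant factors (1,1,1,1,1,1,1,1,1,1,1,1,1,1,1,1,1,1,1,2).

From H_k ≅ ker(∂_k) / im(∂_{k+1}) we obtain:

  H_0: rank C_0 − rank ∂_1 = 10 − 9 = 1, and the invariant factors of ∂_1 are all 1, so H_0 ≅ Z.
  H_1: rank ker ∂_1 − rank ∂_2 = (30 − 9) − 20 = 1, and ∂_2 has invariant factor 2 > 1, so H_1 ≅ Z ⊕ Z/2Z.
  H_2: rank ker ∂_2 − rank ∂_3 = (20 − 20) − 0 = 0, and there is no ∂_3, so H_2 ≅ 0.

(K is a triangulation of the Klein bottle.)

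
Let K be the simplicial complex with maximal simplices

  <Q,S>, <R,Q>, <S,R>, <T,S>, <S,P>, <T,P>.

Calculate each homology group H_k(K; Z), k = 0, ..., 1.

H_0 ≅ Z,  H_1 ≅ Z^2.

K has 5 vertices, 6 edges.
rank ∂_0 = 0, rank ∂_1 = 4 ⇒ b_0 = 5 − 0 − 4 = 1; all invariant factors of ∂_1 are 1 so no torsion. So H_0 ≅ Z.
rank ∂_1 = 4, rank ∂_2 = 0 ⇒ b_1 = 6 − 4 − 0 = 2. So H_1 ≅ Z^2.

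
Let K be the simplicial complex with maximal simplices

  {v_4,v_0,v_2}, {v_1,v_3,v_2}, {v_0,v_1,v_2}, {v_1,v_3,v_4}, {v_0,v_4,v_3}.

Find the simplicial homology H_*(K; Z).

Order the vertices as v_0 < v_1 < v_2 < v_3 < v_4. Listing each simplex with vertices in this order, K has dimension 2 with simplices:

  0-simplices (5): [v_0], [v_1], [v_2], [v_3], [v_4]
  1-simplices (10): [v_0,v_1], [v_0,v_2], [v_0,v_3], [v_0,v_4], [v_1,v_2], [v_1,v_3], [v_1,v_4], [v_2,v_3], [v_2,v_4], [v_3,v_4]
  2-simplices (5): [v_0,v_1,v_2], [v_0,v_2,v_4], [v_0,v_3,v_4], [v_1,v_2,v_3], [v_1,v_3,v_4]

giving chain groups C_0 ≅ Z^5, C_1 ≅ Z^10, C_2 ≅ Z^5.

Boundary ∂_1: C_1 → C_0 sends each edge [p,q] (with p < q) to q − p. For instance
  ∂[v_1,v_2] = [v_2] − [v_1].
The resulting 5×10 matrix has rank 4, and its Smith normal form has invariant factors (1,1,1,1).

∂_2: C_2 → C_1 maps a triangle to the signed sum of its edges. For instance
  ∂[v_0,v_1,v_2] = [v_1,v_2] − [v_0,v_2] + [v_0,v_1],
  ∂[v_1,v_3,v_4] = [v_3,v_4] − [v_1,v_4] + [v_1,v_3].
The resulting 10×5 matrix has rank 5, and its Smith normal form has invariant factors (1,1,1,1,1).

From H_k ≅ ker(∂_k) / im(∂_{k+1}) we obtain:

  H_0: rank C_0 − rank ∂_1 = 5 − 4 = 1, and the invariant factors of ∂_1 are all 1, so H_0 ≅ Z.
  H_1: rank ker ∂_1 − rank ∂_2 = (10 − 4) − 5 = 1, and the invariant factors of ∂_2 are all 1, so H_1 ≅ Z.
  H_2: rank ker ∂_2 − rank ∂_3 = (5 − 5) − 0 = 0, and there is no ∂_3, so H_2 ≅ 0.

H_0 = Z,  H_1 = Z,  H_2 = 0.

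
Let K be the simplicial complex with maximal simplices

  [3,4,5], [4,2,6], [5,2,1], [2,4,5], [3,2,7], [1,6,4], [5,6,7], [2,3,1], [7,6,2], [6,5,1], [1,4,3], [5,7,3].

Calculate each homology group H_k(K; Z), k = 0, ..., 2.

Order the vertices as 1 < 2 < 3 < 4 < 5 < 6 < 7. Listing each simplex with vertices in this order, K has dimension 2 with simplices:

  0-simplices (7): [1], [2], [3], [4], [5], [6], [7]
  1-simplices (18): [1,2], [1,3], [1,4], [1,5], [1,6], [2,3], [2,4], [2,5], [2,6], [2,7], [3,4], [3,5], [3,7], [4,5], [4,6], [5,6], [5,7], [6,7]
  2-simplices (12): [1,2,3], [1,2,5], [1,3,4], [1,4,6], [1,5,6], [2,3,7], [2,4,5], [2,4,6], [2,6,7], [3,4,5], [3,5,7], [5,6,7]

so the chain groups are C_0 ≅ Z^7, C_1 ≅ Z^18, C_2 ≅ Z^12.

∂_1: C_1 → C_0 is given by ∂[p,q] = [q] − [p]. For instance
  ∂[6,7] = [7] − [6].
The 7×18 boundary matrix has rank 6 and Smith normal form diag(1,1,1,1,1,1).

∂_2: C_2 → C_1 maps a triangle to the signed sum of its edges. For instance
  ∂[1,2,5] = [2,5] − [1,5] + [1,2],
  ∂[1,4,6] = [4,6] − [1,6] + [1,4].
The 18×12 boundary matrix has rank 12 and Smith normal form diag(1,1,1,1,1,1,1,1,1,1,1,2).

Computing H_k = (kernel of ∂_k) / (image of ∂_{k+1}):

  H_0: rank C_0 − rank ∂_1 = 7 − 6 = 1, and the invariant factors of ∂_1 are all 1, so H_0 ≅ Z.
  H_1: rank ker ∂_1 − rank ∂_2 = (18 − 6) − 12 = 0, and ∂_2 has invariant factor 2 > 1, so H_1 ≅ Z/2Z.
  H_2: rank ker ∂_2 − rank ∂_3 = (12 − 12) − 0 = 0, and there is no ∂_3, so H_2 ≅ 0.

As a check, the Euler characteristic is 7 − 18 + 12 = 1, which agrees with 1 − 0 + 0 = 1.
(K is a triangulation of the real projective plane RP^2.)

H_0 ≅ Z,  H_1 ≅ Z/2Z,  H_2 = 0.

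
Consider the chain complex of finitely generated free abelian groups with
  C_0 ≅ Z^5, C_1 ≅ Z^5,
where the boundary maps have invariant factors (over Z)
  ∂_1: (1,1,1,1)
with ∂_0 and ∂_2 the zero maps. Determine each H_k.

H_0: b_0 = 5 − 0 − 4 = 1; torsion from ∂_1 factors > 1: none. So H_0 ≅ Z.
H_1: b_1 = 5 − 4 − 0 = 1; torsion from ∂_2 factors > 1: none. So H_1 ≅ Z.

H_0 ≅ Z,  H_1 ≅ Z.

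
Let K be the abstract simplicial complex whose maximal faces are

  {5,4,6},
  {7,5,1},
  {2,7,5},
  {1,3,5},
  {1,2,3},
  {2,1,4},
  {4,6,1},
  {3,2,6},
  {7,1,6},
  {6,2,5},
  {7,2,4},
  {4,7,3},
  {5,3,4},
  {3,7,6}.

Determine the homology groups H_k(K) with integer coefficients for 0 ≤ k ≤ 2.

We work with the vertex ordering 1 < 2 < 3 < 4 < 5 < 6 < 7. The simplices of K, each written with vertices in increasing order, are:

  0-simplices (7): [1], [2], [3], [4], [5], [6], [7]
  1-simplices (21): [1,2], [1,3], [1,4], [1,5], [1,6], [1,7], [2,3], [2,4], [2,5], [2,6], [2,7], [3,4], [3,5], [3,6], [3,7], [4,5], [4,6], [4,7], [5,6], [5,7], [6,7]
  2-simplices (14): [1,2,3], [1,2,4], [1,3,5], [1,4,6], [1,5,7], [1,6,7], [2,3,6], [2,4,7], [2,5,6], [2,5,7], [3,4,5], [3,4,7], [3,6,7], [4,5,6]

giving chain groups C_0 ≅ Z^7, C_1 ≅ Z^21, C_2 ≅ Z^14.

∂_1: C_1 → C_0 is given by ∂[p,q] = [q] − [p].
The resulting 7×21 matrix has rank 6, and its Smith normal form has invariant factors (1,1,1,1,1,1).

Boundary ∂_2: C_2 → C_1 acts by ∂[p,q,r] = [q,r] − [p,r] + [p,q]. For instance
  ∂[4,5,6] = [5,6] − [4,6] + [4,5],
  ∂[1,3,5] = [3,5] − [1,5] + [1,3].
This gives a 21×14 integer matrix of rank 13; reducing to Smith normal form yields diagonal entries (1,1,1,1,1,1,1,1,1,1,1,1,1).

Now H_k = ker ∂_k / im ∂_{k+1}, so:

  H_0: rank C_0 − rank ∂_1 = 7 − 6 = 1, and the invariant factors of ∂_1 are all 1, so H_0 ≅ Z.
  H_1: rank ker ∂_1 − rank ∂_2 = (21 − 6) − 13 = 2, and the invariant factors of ∂_2 are all 1, so H_1 ≅ Z^2.
  H_2: rank ker ∂_2 − rank ∂_3 = (14 − 13) − 0 = 1, and there is no ∂_3, so H_2 ≅ Z.

As a check, the Euler characteristic is 7 − 21 + 14 = 0, which agrees with 1 − 2 + 1 = 0.

H_0 ≅ Z,  H_1 ≅ Z^2,  H_2 ≅ Z.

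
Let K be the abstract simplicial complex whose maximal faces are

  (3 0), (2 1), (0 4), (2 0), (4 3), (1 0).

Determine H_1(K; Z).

H_1 ≅ Z^2.

Take the total order 0 < 1 < 2 < 3 < 4 on the vertex set. Then K (dimension 1) consists of the simplices:

  0-simplices (5): [0], [1], [2], [3], [4]
  1-simplices (6): [0,1], [0,2], [0,3], [0,4], [1,2], [3,4]

giving chain groups C_0 ≅ Z^5, C_1 ≅ Z^6.

The boundary map ∂_1: C_1 → C_0 sends each edge [p,q] (with p < q) to q − p. For instance
  ∂[1,2] = [2] − [1].
As a 5×6 matrix over Z this has rank 4, with invariant factors (1,1,1,1).

Reading off H_k = ker ∂_k / im ∂_{k+1}:

  H_1: rank ker ∂_1 − rank ∂_2 = (6 − 4) − 0 = 2, and there is no ∂_2, so H_1 = Z^2.

(K is a triangulation of a wedge of 2 circles.)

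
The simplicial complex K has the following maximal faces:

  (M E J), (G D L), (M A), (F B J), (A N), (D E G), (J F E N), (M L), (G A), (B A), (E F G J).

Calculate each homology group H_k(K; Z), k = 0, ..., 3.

H_0 = Z,  H_1 = Z^4,  H_2 = 0,  H_3 = 0.

We work with the vertex ordering A < B < D < E < F < G < J < L < M < N. The simplices of K, each written with vertices in increasing order, are:

  0-simplices (10): A, B, D, E, F, G, J, L, M, N
  1-simplices (22): AB, AG, AM, AN, BF, BJ, DE, DG, DL, EF, EG, EJ, EM, EN, FG, FJ, FN, GJ, GL, JM, JN, LM
  2-simplices (11): BFJ, DEG, DGL, EFG, EFJ, EFN, EGJ, EJM, EJN, FGJ, FJN
  3-simplices (2): EFGJ, EFJN

giving chain groups C_0 ≅ Z^10, C_1 ≅ Z^22, C_2 ≅ Z^11, C_3 ≅ Z^2.

Boundary ∂_1: C_1 → C_0 is given by ∂[p,q] = [q] − [p].
The resulting 10×22 matrix has rank 9, and its Smith normal form has invariant factors (1,1,1,1,1,1,1,1,1).

Boundary ∂_2: C_2 → C_1 acts by ∂[p,q,r] = [q,r] − [p,r] + [p,q]. For instance
  ∂EFN = FN − EN + EF,
  ∂EGJ = GJ − EJ + EG.
As a 22×11 matrix over Z this has rank 9, with invariant factors (1,1,1,1,1,1,1,1,1).

The boundary map ∂_3: C_3 → C_2 sends each 3-simplex σ to the alternating sum Σ_i (−1)^i (σ with its i-th vertex removed). For instance
  ∂EFGJ = FGJ − EGJ + EFJ − EFG,
  ∂EFJN = FJN − EJN + EFN − EFJ.
This gives a 11×2 integer matrix of rank 2; reducing to Smith normal form yields diagonal entries (1,1).

From H_k ≅ ker(∂_k) / im(∂_{k+1}) we obtain:

  H_0: rank C_0 − rank ∂_1 = 10 − 9 = 1, and the invariant factors of ∂_1 are all 1, so H_0 = Z.
  H_1: rank ker ∂_1 − rank ∂_2 = (22 − 9) − 9 = 4, and the invariant factors of ∂_2 are all 1, so H_1 = Z^4.
  H_2: rank ker ∂_2 − rank ∂_3 = (11 − 9) − 2 = 0, and the invariant factors of ∂_3 are all 1, so H_2 = 0.
  H_3: rank ker ∂_3 − rank ∂_4 = (2 − 2) − 0 = 0, and there is no ∂_4, so H_3 = 0.

As a check, the Euler characteristic is 10 − 22 + 11 − 2 = -3, which agrees with 1 − 4 + 0 − 0 = -3.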